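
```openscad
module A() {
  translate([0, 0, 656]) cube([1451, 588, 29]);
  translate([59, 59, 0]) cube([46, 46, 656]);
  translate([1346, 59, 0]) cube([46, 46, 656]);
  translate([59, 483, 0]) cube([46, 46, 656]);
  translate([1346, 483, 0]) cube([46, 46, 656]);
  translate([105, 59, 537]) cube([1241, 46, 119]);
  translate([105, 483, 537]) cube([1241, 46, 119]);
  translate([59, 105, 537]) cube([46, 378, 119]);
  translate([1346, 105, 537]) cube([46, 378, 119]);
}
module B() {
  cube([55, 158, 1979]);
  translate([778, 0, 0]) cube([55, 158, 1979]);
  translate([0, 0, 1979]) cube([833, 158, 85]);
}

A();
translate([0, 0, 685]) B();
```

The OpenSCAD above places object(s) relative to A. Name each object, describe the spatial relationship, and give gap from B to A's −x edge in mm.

The door frame's min-x is at 0; the table's min-x is 0; gap = 0 mm.

A is a table. B is a door frame. The door frame is on top of the table. The gap from the door frame to the table's −x edge is 0 mm.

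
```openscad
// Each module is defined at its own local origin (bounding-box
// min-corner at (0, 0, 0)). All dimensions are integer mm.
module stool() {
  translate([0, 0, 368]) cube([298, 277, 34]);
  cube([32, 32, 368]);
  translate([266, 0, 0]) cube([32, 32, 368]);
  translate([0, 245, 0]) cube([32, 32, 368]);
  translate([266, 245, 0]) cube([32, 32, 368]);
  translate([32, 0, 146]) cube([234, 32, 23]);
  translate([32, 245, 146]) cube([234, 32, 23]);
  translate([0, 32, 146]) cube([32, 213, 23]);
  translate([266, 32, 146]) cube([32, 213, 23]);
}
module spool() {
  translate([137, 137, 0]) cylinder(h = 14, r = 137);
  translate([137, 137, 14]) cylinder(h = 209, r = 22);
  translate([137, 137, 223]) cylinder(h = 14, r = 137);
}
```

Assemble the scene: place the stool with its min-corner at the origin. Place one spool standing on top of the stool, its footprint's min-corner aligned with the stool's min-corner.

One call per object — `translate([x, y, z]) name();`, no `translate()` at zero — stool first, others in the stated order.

stool();
translate([0, 0, 402]) spool();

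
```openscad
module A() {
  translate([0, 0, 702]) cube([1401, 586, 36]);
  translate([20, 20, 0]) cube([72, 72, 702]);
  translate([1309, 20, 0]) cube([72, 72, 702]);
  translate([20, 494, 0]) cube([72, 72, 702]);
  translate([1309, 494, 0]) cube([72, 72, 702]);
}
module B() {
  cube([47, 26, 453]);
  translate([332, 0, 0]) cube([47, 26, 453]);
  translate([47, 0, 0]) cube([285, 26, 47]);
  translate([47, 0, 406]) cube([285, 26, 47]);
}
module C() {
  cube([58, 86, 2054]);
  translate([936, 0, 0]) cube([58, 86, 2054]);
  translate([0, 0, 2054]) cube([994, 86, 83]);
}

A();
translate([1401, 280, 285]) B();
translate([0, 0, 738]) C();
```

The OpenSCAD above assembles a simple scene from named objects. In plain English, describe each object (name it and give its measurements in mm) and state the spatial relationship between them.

A is a table: top 1401 mm (x) × 586 mm (y), 36 mm thick, upper face at z = 738 mm, on four 72×72 mm square legs, each inset 20 mm from the nearest pair of top edges, running from z = 0 to the bottom of the top.

B is a rectangular picture frame lying in the x–z plane (depth along y). The opening is 285 mm wide (x) by 359 mm tall (z), surrounded by a border 47 mm wide on all four sides. The frame is 26 mm deep and is made of two full-height vertical stiles with two horizontal rails fitted between them.

C is a rectangular door frame: two vertical jambs of 58×86 mm section, 2054 mm tall, with a clear opening 878 mm wide between their inner faces. A header 83 mm tall and 86 mm deep lies on top of the jambs and spans the full outside width.

The picture frame is beside the table with their tops flush at z = 738. The door frame is on top of the table.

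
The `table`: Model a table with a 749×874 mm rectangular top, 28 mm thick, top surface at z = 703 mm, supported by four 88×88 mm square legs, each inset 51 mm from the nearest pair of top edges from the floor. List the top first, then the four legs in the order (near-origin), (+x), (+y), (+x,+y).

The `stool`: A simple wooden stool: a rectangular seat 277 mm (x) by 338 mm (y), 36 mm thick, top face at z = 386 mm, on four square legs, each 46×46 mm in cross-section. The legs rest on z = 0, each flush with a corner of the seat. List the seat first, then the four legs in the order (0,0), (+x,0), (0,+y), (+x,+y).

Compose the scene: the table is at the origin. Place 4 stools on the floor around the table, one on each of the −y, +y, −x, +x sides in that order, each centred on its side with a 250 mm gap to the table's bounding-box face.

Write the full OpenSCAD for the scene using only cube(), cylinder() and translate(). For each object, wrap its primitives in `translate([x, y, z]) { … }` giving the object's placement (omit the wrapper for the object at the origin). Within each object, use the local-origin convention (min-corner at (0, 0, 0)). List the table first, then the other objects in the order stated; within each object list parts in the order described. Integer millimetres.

translate([0, 0, 675]) cube([749, 874, 28]);
translate([51, 51, 0]) cube([88, 88, 675]);
translate([610, 51, 0]) cube([88, 88, 675]);
translate([51, 735, 0]) cube([88, 88, 675]);
translate([610, 735, 0]) cube([88, 88, 675]);
translate([236, -588, 0]) {
  translate([0, 0, 350]) cube([277, 338, 36]);
  cube([46, 46, 350]);
  translate([231, 0, 0]) cube([46, 46, 350]);
  translate([0, 292, 0]) cube([46, 46, 350]);
  translate([231, 292, 0]) cube([46, 46, 350]);
}
translate([236, 1124, 0]) {
  translate([0, 0, 350]) cube([277, 338, 36]);
  cube([46, 46, 350]);
  translate([231, 0, 0]) cube([46, 46, 350]);
  translate([0, 292, 0]) cube([46, 46, 350]);
  translate([231, 292, 0]) cube([46, 46, 350]);
}
translate([-527, 268, 0]) {
  translate([0, 0, 350]) cube([277, 338, 36]);
  cube([46, 46, 350]);
  translate([231, 0, 0]) cube([46, 46, 350]);
  translate([0, 292, 0]) cube([46, 46, 350]);
  translate([231, 292, 0]) cube([46, 46, 350]);
}
translate([999, 268, 0]) {
  translate([0, 0, 350]) cube([277, 338, 36]);
  cube([46, 46, 350]);
  translate([231, 0, 0]) cube([46, 46, 350]);
  translate([0, 292, 0]) cube([46, 46, 350]);
  translate([231, 292, 0]) cube([46, 46, 350]);
}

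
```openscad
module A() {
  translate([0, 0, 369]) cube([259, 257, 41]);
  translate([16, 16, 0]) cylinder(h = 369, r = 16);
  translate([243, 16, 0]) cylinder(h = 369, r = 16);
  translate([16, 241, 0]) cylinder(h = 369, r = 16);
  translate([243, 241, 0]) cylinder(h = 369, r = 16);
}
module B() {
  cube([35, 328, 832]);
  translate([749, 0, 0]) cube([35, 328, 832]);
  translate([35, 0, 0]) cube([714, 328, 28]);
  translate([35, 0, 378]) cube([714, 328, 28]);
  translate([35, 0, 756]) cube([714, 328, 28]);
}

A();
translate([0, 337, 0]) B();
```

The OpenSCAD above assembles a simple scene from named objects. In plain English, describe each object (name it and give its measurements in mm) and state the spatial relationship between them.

A is a four-legged stool. The seat is a 259×257×41 mm slab whose top surface is at z = 410 mm; four round legs, each 32 mm in diameter, run from the floor (z = 0) to the underside of the seat, each leg's axis is inset half a diameter from the nearest pair of seat edges (so the leg's bounding box is flush with the corner).

B is a bookshelf 784 mm wide overall, 328 mm deep and 832 mm tall. The two sides are 35 mm thick vertical panels. 3 horizontal shelves of 28 mm thickness span between the inner faces of the sides; the lowest shelf sits on the floor and shelves are stacked with a clear vertical gap of 350 mm between each pair.

The bookshelf is on the floor beside the stool on its +y side.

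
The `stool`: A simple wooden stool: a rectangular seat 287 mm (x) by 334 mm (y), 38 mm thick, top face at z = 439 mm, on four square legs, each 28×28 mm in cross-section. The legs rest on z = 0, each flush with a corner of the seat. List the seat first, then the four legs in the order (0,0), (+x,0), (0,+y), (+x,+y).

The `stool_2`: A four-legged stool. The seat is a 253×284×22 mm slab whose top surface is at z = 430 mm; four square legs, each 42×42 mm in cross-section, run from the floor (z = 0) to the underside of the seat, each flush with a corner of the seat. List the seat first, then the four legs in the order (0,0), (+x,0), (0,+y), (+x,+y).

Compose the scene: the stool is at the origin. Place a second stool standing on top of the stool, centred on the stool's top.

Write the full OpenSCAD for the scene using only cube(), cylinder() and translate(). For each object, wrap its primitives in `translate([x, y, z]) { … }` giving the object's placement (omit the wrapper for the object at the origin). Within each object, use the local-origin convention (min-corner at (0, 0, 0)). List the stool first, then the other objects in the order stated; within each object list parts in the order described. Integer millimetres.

translate([0, 0, 401]) cube([287, 334, 38]);
cube([28, 28, 401]);
translate([259, 0, 0]) cube([28, 28, 401]);
translate([0, 306, 0]) cube([28, 28, 401]);
translate([259, 306, 0]) cube([28, 28, 401]);
translate([17, 25, 439]) {
  translate([0, 0, 408]) cube([253, 284, 22]);
  cube([42, 42, 408]);
  translate([211, 0, 0]) cube([42, 42, 408]);
  translate([0, 242, 0]) cube([42, 42, 408]);
  translate([211, 242, 0]) cube([42, 42, 408]);
}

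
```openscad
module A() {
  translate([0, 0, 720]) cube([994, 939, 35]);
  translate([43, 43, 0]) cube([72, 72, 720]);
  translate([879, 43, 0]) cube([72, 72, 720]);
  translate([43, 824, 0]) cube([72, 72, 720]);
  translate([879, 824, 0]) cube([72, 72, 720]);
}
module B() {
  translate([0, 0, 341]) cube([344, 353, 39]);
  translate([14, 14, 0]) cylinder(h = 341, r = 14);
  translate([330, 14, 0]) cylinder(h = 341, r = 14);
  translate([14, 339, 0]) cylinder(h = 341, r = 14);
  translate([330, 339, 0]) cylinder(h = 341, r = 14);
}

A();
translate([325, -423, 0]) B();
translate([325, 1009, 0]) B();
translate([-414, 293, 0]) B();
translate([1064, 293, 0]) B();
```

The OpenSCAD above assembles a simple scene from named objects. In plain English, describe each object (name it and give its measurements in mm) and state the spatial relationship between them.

A is a table: top 994 mm (x) × 939 mm (y), 35 mm thick, upper face at z = 755 mm, on four 72×72 mm square legs, each inset 43 mm from the nearest pair of top edges, running from z = 0 to the bottom of the top.

B is a four-legged stool. The seat is a 344×353×39 mm slab whose top surface is at z = 380 mm; four round legs, each 28 mm in diameter, run from the floor (z = 0) to the underside of the seat, each leg's axis is inset half a diameter from the nearest pair of seat edges (so the leg's bounding box is flush with the corner).

Four stools sit around the table at the −y, +y, −x, +x sides.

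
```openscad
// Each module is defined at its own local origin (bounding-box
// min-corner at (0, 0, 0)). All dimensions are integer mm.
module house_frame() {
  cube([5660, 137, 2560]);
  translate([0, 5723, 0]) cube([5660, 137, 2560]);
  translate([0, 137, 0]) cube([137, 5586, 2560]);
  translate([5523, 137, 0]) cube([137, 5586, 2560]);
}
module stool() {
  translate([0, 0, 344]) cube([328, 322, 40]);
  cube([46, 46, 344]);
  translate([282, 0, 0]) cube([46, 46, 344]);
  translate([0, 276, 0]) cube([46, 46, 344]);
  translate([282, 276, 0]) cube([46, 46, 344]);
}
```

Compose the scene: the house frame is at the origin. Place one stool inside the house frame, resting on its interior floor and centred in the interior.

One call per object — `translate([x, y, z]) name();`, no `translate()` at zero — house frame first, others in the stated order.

house_frame();
translate([2666, 2769, 0]) stool();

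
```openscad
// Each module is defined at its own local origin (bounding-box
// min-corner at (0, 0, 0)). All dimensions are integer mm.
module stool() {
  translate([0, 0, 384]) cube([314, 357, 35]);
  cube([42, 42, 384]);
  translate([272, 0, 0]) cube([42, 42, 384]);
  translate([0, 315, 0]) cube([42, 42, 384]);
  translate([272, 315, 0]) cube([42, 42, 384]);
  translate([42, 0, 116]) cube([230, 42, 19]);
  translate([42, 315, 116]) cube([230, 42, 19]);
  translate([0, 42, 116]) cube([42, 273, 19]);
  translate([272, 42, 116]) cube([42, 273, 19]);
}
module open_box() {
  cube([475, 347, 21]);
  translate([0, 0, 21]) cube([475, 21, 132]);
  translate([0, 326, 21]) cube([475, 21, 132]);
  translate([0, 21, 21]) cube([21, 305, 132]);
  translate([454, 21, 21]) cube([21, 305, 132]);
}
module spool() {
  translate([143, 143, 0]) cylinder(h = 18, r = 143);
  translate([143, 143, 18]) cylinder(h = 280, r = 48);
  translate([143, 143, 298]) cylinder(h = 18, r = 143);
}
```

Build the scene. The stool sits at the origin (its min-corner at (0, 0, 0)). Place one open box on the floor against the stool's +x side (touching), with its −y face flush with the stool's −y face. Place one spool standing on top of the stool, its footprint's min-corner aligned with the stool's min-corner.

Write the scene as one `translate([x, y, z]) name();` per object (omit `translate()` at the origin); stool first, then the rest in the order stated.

stool();
translate([314, 0, 0]) open_box();
translate([0, 0, 419]) spool();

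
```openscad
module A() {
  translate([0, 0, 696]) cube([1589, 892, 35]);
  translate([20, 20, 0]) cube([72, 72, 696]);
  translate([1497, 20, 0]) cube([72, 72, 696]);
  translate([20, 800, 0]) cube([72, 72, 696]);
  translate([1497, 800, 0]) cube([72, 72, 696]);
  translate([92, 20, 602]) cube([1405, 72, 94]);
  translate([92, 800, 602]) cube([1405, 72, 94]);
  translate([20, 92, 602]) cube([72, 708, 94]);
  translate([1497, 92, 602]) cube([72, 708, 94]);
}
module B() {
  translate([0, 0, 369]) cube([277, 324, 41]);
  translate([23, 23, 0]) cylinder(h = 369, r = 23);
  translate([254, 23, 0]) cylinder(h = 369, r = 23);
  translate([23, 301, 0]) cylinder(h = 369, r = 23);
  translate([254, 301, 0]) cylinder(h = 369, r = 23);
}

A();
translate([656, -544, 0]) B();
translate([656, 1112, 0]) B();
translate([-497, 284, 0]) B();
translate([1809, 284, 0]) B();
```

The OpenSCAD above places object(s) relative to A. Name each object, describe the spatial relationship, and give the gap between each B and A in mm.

Each stool's nearest face is 220 mm from the table's bounding box.

A is a table. B is a stool. Four stools sit around the table at the −y, +y, −x, +x sides. The gap between each stool and the table is 220 mm.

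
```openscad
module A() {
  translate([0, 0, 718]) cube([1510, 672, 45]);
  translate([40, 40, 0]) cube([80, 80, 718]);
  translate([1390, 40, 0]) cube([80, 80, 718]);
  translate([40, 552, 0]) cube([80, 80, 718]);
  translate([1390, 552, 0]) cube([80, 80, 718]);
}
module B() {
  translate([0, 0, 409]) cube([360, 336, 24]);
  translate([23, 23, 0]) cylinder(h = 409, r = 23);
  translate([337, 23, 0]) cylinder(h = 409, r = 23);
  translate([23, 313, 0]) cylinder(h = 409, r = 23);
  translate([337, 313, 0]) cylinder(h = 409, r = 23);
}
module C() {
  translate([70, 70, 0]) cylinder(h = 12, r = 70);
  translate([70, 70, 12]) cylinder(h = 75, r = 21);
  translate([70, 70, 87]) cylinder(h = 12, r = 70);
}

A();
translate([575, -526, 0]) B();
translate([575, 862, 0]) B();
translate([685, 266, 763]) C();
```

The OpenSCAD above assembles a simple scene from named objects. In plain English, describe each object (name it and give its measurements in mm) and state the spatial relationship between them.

A is a table with a 1510×672 mm rectangular top, 45 mm thick, top surface at z = 763 mm, supported by four 80×80 mm square legs, each inset 40 mm from the nearest pair of top edges, running from the floor.

B is a four-legged stool. The seat is a 360×336×24 mm slab whose top surface is at z = 433 mm; four round legs, each 46 mm in diameter, run from the floor (z = 0) to the underside of the seat, each leg's axis is inset half a diameter from the nearest pair of seat edges (so the leg's bounding box is flush with the corner).

C is a spool: two coaxial disc flanges of radius 70 mm and thickness 12 mm, joined by a core cylinder of radius 21 mm and height 75 mm. The lower flange rests on z = 0 and the three cylinders share a vertical axis.

Two stools sit around the table at the −y, +y sides. The spool is on top of the table, centred.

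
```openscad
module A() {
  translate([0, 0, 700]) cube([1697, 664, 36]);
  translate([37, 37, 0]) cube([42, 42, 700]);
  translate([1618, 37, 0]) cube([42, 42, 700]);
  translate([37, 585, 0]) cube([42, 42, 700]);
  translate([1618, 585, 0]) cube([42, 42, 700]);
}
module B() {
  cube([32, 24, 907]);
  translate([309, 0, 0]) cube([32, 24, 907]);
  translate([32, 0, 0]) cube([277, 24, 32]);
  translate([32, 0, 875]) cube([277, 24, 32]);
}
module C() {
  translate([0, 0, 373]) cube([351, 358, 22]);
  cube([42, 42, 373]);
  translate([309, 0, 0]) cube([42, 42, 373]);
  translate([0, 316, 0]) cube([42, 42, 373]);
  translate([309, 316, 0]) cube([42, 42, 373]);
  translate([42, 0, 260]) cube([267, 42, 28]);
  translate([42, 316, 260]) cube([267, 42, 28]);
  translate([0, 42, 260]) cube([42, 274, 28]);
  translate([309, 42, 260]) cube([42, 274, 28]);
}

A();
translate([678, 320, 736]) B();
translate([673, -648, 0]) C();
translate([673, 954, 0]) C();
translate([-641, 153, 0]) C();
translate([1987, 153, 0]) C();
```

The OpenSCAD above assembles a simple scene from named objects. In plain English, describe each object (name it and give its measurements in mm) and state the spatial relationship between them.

A is a table: top 1697 mm (x) × 664 mm (y), 36 mm thick, upper face at z = 736 mm, on four 42×42 mm square legs, each inset 37 mm from the nearest pair of top edges, running from z = 0 to the bottom of the top.

B is a picture frame with a 277×843 mm rectangular opening (x by z) and a uniform 32 mm border on every side. Frame depth is 24 mm along y. It is built from two vertical stiles running the full outside height and two horizontal rails spanning the gap between the stiles.

C is a four-legged stool. The seat is 351×358 mm, 22 mm thick, top at z = 395 mm. It stands on four square legs, each 42×42 mm in cross-section, from z = 0 to the seat underside, each flush with a corner of the seat. Four stretchers, 42 mm wide and 28 mm tall, connect adjacent legs with their undersides at z = 260 mm, each running between the inner faces of the legs it joins and aligned with the legs' outer faces on the other axis.

The picture frame is on top of the table, centred. Four stools sit around the table at the −y, +y, −x, +x sides.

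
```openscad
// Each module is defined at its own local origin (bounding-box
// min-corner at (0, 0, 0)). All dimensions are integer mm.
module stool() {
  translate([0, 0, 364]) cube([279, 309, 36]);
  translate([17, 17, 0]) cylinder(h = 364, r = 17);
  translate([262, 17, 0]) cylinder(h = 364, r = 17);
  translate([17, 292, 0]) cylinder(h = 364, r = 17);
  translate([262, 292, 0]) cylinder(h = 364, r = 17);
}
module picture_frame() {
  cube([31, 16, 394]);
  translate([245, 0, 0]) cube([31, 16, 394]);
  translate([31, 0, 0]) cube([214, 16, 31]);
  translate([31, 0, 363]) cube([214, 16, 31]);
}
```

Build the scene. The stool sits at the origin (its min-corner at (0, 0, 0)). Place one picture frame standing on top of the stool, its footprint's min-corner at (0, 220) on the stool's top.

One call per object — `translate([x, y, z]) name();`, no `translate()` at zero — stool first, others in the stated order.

stool();
translate([0, 220, 400]) picture_frame();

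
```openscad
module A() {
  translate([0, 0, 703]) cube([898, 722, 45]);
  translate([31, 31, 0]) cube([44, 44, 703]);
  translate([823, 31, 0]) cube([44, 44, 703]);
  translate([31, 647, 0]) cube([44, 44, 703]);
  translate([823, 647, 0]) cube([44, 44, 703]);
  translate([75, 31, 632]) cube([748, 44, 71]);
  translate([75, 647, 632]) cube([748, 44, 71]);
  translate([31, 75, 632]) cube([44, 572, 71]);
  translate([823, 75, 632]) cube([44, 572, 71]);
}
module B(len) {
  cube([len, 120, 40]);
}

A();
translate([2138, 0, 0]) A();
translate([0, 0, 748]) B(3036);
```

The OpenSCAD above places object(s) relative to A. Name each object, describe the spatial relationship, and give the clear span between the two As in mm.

A is a table. B is a beam. A beam spans the tops of two tables. The clear span between the two tables is 1240 mm.

Second table starts at x = 2138; first ends at x = 898; clear span = 2138 − 898 = 1240 mm.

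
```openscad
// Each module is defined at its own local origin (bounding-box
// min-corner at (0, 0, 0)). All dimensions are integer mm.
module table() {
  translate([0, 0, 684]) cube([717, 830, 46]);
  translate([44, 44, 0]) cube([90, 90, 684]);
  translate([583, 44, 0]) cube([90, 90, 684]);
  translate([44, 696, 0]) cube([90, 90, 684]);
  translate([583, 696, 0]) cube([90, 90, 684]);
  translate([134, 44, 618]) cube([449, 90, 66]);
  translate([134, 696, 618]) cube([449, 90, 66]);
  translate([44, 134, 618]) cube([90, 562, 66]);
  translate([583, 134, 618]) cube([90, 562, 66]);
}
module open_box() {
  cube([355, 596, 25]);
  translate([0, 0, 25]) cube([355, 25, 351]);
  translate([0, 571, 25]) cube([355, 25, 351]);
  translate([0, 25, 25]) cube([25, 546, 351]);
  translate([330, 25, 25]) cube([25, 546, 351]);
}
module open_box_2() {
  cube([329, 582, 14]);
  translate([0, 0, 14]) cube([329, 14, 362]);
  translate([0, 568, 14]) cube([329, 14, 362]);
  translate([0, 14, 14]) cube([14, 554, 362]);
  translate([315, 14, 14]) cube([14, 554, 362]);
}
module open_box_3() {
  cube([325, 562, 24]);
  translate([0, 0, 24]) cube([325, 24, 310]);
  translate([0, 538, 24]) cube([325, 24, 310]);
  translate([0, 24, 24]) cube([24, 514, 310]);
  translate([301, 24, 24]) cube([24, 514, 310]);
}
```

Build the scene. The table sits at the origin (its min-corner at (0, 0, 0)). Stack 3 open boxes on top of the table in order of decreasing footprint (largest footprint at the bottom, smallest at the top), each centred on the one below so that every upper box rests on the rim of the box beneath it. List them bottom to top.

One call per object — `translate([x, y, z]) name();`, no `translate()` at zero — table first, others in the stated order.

table();
translate([181, 117, 730]) open_box();
translate([194, 124, 1106]) open_box_2();
translate([196, 134, 1482]) open_box_3();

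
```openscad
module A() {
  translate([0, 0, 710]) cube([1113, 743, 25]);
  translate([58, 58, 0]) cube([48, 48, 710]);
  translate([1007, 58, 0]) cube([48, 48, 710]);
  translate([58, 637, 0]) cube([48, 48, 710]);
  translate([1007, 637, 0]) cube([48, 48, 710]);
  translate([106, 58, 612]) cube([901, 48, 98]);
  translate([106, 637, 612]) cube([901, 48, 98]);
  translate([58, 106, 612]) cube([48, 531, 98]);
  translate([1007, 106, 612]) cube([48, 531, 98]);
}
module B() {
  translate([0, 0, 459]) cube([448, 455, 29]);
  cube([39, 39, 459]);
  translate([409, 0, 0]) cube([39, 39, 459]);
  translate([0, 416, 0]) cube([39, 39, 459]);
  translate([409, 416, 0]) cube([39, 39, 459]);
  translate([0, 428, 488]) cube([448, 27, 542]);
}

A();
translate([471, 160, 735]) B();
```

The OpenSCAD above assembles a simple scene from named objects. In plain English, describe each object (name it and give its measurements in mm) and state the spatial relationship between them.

A is a table: top 1113 mm (x) × 743 mm (y), 25 mm thick, upper face at z = 735 mm, on four 48×48 mm square legs, each inset 58 mm from the nearest pair of top edges, running from z = 0 to the bottom of the top. Four apron rails, 48 mm thick and 98 mm tall, run between adjacent legs with their top edges flush with the underside of the top and their outer faces flush with the legs' outer faces.

B is a chair: 448×455 mm seat, 29 mm thick, top at z = 488 mm, on four 39 mm square corner legs flush with the seat edges. A 27 mm thick backrest slab spans the full seat width, extending 542 mm above the seat top, its back face flush with the seat's +y edge.

The chair is on top of the table.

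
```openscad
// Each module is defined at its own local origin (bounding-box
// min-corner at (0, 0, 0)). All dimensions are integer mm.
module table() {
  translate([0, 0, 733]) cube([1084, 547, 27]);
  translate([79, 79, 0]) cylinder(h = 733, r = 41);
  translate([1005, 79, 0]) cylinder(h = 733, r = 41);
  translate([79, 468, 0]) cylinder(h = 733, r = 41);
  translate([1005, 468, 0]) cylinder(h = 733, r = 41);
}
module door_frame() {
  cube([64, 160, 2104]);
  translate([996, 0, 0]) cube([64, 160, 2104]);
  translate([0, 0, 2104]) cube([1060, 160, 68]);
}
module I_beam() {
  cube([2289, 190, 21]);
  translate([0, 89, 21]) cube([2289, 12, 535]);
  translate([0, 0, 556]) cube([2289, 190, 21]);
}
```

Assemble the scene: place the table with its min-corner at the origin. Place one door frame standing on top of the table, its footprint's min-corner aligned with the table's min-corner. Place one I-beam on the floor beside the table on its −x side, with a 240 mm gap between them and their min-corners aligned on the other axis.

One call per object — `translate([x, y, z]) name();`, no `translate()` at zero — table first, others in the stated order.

table();
translate([0, 0, 760]) door_frame();
translate([-2529, 0, 0]) I_beam();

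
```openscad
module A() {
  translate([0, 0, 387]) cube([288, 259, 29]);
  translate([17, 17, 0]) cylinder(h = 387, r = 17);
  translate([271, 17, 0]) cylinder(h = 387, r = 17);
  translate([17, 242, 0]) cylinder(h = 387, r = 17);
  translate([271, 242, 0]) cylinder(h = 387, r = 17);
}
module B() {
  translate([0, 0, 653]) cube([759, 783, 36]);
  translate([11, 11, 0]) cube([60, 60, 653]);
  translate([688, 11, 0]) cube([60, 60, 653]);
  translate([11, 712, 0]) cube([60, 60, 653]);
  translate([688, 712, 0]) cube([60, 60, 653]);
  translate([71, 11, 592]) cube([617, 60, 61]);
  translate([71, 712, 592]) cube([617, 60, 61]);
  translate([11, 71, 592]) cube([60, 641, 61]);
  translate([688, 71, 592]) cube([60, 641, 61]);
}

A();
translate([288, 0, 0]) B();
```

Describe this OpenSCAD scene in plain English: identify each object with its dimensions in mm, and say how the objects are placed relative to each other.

A is a simple wooden stool: a rectangular seat 288 mm (x) by 259 mm (y), 29 mm thick, top face at z = 416 mm, on four round legs, each 34 mm in diameter. The legs rest on z = 0, each leg's axis is inset half a diameter from the nearest pair of seat edges (so the leg's bounding box is flush with the corner).

B is a table: top 759 mm (x) × 783 mm (y), 36 mm thick, upper face at z = 689 mm, on four 60×60 mm square legs, each inset 11 mm from the nearest pair of top edges, running from z = 0 to the bottom of the top. Four apron rails, 60 mm thick and 61 mm tall, run between adjacent legs with their top edges flush with the underside of the top and their outer faces flush with the legs' outer faces.

The table is against the stool's +x side, with their −y faces flush.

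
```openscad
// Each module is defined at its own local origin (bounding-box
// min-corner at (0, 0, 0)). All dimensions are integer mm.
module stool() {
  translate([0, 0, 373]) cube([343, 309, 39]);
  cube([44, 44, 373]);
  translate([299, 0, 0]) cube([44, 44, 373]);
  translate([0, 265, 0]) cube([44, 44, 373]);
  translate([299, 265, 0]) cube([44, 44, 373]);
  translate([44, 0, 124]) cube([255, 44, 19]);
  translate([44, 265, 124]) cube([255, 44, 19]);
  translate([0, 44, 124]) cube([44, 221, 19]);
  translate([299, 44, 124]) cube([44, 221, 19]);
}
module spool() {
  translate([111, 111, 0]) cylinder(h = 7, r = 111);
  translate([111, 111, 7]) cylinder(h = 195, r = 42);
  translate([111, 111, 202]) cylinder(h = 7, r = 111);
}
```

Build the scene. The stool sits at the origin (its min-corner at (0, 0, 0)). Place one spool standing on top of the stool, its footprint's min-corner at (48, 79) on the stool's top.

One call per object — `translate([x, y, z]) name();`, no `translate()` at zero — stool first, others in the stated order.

stool();
translate([48, 79, 412]) spool();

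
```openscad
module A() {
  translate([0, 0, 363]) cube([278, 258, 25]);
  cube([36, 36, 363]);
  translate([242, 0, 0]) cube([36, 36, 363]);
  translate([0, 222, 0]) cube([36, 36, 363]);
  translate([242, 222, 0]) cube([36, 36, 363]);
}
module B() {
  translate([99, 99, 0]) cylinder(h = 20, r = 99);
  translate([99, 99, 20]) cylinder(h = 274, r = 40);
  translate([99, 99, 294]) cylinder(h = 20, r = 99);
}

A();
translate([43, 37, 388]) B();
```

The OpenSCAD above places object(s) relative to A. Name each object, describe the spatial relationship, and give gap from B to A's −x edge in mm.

The spool's min-x is at 43; the stool's min-x is 0; gap = 43 mm.

A is a stool. B is a spool. The spool is on top of the stool. The gap from the spool to the stool's −x edge is 43 mm.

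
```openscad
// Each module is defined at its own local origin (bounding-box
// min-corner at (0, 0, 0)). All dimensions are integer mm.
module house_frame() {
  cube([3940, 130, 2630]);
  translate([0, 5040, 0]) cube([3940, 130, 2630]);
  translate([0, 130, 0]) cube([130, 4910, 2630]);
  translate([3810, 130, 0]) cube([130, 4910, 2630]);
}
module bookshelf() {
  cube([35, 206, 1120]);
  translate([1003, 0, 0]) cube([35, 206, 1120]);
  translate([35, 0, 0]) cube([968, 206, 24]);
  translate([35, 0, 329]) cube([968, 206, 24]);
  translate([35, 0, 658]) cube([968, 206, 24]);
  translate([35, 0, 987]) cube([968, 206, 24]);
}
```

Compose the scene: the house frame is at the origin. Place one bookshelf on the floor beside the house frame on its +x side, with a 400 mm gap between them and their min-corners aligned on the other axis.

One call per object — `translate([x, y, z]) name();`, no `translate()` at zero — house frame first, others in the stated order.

house_frame();
translate([4340, 0, 0]) bookshelf();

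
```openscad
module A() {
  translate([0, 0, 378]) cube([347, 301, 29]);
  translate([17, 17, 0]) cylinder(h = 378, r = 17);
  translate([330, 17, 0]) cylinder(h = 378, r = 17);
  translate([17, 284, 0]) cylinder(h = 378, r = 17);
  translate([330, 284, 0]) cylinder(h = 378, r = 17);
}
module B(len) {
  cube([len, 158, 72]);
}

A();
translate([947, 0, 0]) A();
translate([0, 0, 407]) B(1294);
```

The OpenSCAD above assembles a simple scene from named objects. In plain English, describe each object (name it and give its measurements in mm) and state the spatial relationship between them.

A is a four-legged stool. The seat is 347×301 mm, 29 mm thick, top at z = 407 mm. It stands on four round legs, each 34 mm in diameter, from z = 0 to the seat underside, each leg's axis is inset half a diameter from the nearest pair of seat edges (so the leg's bounding box is flush with the corner).

B is a rectangular beam 1294 mm long (x), 158 mm deep (y), 72 mm thick (z).

The beam spans the tops of two stools placed 600 mm apart, resting at z = 407 mm.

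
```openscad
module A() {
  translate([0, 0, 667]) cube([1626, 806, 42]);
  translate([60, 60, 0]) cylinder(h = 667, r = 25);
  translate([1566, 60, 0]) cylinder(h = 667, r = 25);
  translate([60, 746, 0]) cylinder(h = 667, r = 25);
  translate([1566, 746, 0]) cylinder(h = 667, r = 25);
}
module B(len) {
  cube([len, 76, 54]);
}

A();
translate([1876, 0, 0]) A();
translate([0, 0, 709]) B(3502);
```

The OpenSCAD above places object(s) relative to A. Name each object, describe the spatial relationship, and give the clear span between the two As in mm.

Second table starts at x = 1876; first ends at x = 1626; clear span = 1876 − 1626 = 250 mm.

A is a table. B is a beam. A beam spans the tops of two tables. The clear span between the two tables is 250 mm.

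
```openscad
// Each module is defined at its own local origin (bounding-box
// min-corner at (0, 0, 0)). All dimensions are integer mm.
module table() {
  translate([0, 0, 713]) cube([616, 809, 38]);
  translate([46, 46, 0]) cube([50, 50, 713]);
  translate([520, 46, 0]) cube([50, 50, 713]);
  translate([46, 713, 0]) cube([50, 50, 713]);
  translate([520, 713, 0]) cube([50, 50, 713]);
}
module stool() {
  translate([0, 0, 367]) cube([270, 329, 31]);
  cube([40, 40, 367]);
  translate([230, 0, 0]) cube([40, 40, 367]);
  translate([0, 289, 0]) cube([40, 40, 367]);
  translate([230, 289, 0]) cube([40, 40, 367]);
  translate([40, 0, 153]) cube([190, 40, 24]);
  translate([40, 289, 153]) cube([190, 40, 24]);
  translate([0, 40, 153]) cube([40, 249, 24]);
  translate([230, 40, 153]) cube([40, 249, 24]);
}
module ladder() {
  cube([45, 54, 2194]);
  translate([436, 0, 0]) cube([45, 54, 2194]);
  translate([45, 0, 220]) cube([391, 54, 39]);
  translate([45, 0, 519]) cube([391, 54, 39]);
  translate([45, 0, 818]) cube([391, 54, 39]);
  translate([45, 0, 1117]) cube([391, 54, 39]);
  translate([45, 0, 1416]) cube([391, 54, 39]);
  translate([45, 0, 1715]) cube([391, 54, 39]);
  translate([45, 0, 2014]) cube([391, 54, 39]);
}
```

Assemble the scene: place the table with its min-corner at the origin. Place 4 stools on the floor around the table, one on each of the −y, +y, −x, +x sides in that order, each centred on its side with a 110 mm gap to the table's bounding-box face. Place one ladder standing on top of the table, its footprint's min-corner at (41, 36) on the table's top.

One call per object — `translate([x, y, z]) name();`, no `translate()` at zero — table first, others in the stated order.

table();
translate([173, -439, 0]) stool();
translate([173, 919, 0]) stool();
translate([-380, 240, 0]) stool();
translate([726, 240, 0]) stool();
translate([41, 36, 751]) ladder();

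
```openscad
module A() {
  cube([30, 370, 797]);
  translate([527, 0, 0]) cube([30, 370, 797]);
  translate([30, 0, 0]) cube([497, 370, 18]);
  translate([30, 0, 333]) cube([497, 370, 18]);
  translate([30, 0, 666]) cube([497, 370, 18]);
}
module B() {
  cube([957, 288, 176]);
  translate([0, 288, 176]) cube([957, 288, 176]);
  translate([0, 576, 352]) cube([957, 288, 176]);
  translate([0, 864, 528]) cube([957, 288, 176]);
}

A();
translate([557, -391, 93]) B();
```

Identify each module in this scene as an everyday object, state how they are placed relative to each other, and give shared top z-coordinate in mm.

Both tops at z = 797 mm.

A is a bookshelf. B is a staircase. The staircase is beside the bookshelf with their tops flush at z = 797. The shared top z-coordinate is 797 mm.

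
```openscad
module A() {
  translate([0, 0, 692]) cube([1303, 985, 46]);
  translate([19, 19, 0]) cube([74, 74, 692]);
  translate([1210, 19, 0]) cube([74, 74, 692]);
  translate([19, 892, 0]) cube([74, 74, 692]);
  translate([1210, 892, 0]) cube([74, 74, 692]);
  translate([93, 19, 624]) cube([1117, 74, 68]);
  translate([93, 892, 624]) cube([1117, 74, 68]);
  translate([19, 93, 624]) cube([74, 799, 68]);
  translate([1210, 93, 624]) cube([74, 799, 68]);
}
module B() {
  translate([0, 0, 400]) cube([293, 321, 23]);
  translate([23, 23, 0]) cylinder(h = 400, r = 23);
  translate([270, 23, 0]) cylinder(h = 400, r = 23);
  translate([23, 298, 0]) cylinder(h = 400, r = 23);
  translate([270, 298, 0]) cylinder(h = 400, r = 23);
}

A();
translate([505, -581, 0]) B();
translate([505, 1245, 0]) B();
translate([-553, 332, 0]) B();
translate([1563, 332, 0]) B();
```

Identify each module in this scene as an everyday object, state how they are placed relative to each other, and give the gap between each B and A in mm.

A is a table. B is a stool. Four stools sit around the table at the −y, +y, −x, +x sides. The gap between each stool and the table is 260 mm.

Each stool's nearest face is 260 mm from the table's bounding box.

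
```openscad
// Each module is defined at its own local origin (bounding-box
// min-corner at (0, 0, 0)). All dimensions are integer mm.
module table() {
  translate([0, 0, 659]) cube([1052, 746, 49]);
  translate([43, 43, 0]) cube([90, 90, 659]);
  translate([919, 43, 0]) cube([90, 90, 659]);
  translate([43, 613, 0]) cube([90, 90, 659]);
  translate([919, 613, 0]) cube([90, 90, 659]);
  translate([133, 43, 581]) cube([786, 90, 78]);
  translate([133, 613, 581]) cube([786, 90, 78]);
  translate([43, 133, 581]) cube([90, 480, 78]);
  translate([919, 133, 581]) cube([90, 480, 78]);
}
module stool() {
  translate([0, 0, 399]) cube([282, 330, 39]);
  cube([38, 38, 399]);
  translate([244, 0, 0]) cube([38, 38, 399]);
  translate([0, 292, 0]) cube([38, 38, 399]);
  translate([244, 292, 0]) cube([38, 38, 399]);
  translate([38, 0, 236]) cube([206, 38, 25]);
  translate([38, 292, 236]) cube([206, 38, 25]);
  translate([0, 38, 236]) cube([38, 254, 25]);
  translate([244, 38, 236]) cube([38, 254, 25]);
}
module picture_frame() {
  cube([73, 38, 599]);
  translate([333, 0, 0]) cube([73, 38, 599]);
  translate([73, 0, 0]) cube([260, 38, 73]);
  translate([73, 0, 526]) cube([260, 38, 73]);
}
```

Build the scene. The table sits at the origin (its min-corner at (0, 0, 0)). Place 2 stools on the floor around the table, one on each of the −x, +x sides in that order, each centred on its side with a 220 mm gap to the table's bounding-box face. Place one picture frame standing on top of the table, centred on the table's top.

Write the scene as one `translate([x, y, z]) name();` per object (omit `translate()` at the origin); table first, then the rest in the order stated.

table();
translate([-502, 208, 0]) stool();
translate([1272, 208, 0]) stool();
translate([323, 354, 708]) picture_frame();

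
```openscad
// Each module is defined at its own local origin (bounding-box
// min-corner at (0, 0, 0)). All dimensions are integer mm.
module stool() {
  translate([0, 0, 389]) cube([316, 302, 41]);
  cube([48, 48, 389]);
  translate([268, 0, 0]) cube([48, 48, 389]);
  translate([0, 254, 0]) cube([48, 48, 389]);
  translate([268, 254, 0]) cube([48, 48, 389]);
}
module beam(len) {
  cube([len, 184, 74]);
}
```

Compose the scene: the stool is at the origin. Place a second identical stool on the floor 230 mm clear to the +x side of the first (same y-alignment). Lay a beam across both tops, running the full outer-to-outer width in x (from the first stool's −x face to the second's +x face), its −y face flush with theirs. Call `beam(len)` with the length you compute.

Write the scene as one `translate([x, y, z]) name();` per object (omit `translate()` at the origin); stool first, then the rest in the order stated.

stool();
translate([546, 0, 0]) stool();
translate([0, 0, 430]) beam(862);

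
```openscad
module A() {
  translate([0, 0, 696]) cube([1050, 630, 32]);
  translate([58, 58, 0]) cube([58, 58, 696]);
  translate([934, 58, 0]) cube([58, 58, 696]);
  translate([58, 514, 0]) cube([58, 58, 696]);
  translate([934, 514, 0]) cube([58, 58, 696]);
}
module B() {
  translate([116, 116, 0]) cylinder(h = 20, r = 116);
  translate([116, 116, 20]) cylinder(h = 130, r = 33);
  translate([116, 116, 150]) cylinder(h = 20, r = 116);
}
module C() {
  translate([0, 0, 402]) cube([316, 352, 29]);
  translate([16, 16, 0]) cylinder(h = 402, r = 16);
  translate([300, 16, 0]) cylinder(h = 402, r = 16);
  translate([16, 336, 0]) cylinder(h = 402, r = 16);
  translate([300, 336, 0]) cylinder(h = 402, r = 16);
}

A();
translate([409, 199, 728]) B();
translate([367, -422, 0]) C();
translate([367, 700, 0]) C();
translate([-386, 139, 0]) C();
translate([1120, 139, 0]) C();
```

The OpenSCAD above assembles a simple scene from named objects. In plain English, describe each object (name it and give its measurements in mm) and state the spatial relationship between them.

A is a table: top 1050 mm (x) × 630 mm (y), 32 mm thick, upper face at z = 728 mm, on four 58×58 mm square legs, each inset 58 mm from the nearest pair of top edges, running from z = 0 to the bottom of the top.

B is a spool: two coaxial disc flanges of radius 116 mm and thickness 20 mm, joined by a core cylinder of radius 33 mm and height 130 mm. The lower flange rests on z = 0 and the three cylinders share a vertical axis.

C is a simple wooden stool: a rectangular seat 316 mm (x) by 352 mm (y), 29 mm thick, top face at z = 431 mm, on four round legs, each 32 mm in diameter. The legs rest on z = 0, each leg's axis is inset half a diameter from the nearest pair of seat edges (so the leg's bounding box is flush with the corner).

The spool is on top of the table, centred. Four stools sit around the table at the −y, +y, −x, +x sides.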